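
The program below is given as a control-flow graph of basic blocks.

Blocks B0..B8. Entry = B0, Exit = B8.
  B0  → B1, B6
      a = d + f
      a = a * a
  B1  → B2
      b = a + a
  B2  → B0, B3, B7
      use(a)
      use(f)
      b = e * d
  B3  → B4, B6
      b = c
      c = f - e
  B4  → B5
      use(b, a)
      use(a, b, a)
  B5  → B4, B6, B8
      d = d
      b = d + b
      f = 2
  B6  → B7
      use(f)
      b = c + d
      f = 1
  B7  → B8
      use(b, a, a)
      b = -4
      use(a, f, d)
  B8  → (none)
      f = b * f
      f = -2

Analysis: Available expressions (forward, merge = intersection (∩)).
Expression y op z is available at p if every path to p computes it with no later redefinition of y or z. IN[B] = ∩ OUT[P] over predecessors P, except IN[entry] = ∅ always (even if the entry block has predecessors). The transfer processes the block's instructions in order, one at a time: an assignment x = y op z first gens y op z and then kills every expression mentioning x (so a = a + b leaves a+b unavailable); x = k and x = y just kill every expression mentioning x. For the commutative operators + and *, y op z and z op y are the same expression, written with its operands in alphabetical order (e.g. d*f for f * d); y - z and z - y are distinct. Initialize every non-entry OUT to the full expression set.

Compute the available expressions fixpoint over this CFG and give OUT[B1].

Answer: {a+a, d+f}

Derivation:
Per-block solution:
  B0:   IN={}   OUT={d+f}
  B1:   IN={d+f}   OUT={a+a, d+f}
  B2:   IN={a+a, d+f}   OUT={a+a, d*e, d+f}
  B3:   IN={a+a, d*e, d+f}   OUT={a+a, d*e, d+f, f-e}
  B4:   IN={a+a}   OUT={a+a}
  B5:   IN={a+a}   OUT={a+a}
  B6:   IN={}   OUT={c+d}
  B7:   IN={}   OUT={}
  B8:   IN={}   OUT={}

Merge at B1: IN[B1] = OUT[B0] = {d+f}
Applying B1's transfer function to that IN value gives OUT[B1] (row B1 above).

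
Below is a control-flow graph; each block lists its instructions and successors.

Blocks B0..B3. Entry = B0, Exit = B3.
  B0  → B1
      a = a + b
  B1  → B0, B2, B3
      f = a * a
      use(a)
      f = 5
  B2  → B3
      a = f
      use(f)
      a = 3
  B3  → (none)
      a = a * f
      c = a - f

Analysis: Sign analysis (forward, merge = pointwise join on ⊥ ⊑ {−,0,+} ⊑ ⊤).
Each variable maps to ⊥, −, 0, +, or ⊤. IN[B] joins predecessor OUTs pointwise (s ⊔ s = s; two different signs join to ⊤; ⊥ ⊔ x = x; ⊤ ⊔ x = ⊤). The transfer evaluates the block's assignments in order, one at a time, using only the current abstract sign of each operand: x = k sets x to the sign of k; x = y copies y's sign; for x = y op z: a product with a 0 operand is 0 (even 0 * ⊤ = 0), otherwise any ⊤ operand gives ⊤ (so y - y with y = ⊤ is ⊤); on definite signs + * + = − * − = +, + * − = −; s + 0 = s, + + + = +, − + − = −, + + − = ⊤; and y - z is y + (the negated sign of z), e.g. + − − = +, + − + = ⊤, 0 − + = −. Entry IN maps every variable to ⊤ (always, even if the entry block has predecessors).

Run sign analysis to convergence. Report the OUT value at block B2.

Converged values:
  B0: | IN=(all ⊤) | OUT=(all ⊤)
  B1: | IN=(all ⊤) | OUT={f:+; rest ⊤}
  B2: | IN={f:+; rest ⊤} | OUT={a:+, f:+; rest ⊤}
  B3: | IN={f:+; rest ⊤} | OUT={f:+; rest ⊤}

Merge at B2: IN[B2] = OUT[B1] = {a: ⊤, b: ⊤, c: ⊤, d: ⊤, e: ⊤, f: +}
Applying B2's transfer function to that IN value gives OUT[B2] (row B2 above).

Answer: {a: +, b: ⊤, c: ⊤, d: ⊤, e: ⊤, f: +}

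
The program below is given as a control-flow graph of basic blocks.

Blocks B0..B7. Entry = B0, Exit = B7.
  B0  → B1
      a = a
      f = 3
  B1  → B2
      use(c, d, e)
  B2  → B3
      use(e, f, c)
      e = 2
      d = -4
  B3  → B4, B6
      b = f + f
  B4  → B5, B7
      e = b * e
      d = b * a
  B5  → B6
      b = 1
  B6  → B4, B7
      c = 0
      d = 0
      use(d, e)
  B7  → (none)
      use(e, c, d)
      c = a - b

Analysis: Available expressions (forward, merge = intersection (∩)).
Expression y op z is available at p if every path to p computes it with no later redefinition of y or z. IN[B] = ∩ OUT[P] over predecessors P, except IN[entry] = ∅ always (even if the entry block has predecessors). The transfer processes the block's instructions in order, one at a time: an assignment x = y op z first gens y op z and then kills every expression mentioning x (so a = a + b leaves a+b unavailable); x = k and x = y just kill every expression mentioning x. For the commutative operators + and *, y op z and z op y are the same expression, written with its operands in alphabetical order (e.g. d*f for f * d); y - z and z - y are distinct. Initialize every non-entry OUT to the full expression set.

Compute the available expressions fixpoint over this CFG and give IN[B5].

Fixpoint table:
  B0:   IN={}   OUT={}
  B1:   IN={}   OUT={}
  B2:   IN={}   OUT={}
  B3:   IN={}   OUT={f+f}
  B4:   IN={f+f}   OUT={a*b, f+f}
  B5:   IN={a*b, f+f}   OUT={f+f}
  B6:   IN={f+f}   OUT={f+f}
  B7:   IN={f+f}   OUT={a-b, f+f}

Merge at B5: IN[B5] = OUT[B4] = {a*b, f+f}

Answer: {a*b, f+f}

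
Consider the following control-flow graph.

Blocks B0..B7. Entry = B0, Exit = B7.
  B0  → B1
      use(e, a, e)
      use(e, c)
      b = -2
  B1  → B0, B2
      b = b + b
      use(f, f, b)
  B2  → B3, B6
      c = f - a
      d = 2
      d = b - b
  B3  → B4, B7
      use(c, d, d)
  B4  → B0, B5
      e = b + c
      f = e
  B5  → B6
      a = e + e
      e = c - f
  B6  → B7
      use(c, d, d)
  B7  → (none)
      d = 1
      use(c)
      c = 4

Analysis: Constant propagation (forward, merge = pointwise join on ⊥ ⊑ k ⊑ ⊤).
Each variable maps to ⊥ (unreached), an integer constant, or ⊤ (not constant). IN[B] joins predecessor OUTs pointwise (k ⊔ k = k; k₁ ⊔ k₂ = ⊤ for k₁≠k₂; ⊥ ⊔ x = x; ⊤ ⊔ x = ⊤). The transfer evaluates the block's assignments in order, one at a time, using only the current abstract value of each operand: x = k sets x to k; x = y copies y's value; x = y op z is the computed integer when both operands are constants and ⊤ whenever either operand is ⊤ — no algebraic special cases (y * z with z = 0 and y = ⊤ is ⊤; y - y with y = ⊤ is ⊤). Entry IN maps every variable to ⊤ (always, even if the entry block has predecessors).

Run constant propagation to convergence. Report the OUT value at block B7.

Per-block solution:
  B0:  IN=(all ⊤)  OUT={b:-2; rest ⊤}
  B1:  IN={b:-2; rest ⊤}  OUT={b:-4; rest ⊤}
  B2:  IN={b:-4; rest ⊤}  OUT={b:-4, d:0; rest ⊤}
  B3:  IN={b:-4, d:0; rest ⊤}  OUT={b:-4, d:0; rest ⊤}
  B4:  IN={b:-4, d:0; rest ⊤}  OUT={b:-4, d:0; rest ⊤}
  B5:  IN={b:-4, d:0; rest ⊤}  OUT={b:-4, d:0; rest ⊤}
  B6:  IN={b:-4, d:0; rest ⊤}  OUT={b:-4, d:0; rest ⊤}
  B7:  IN={b:-4, d:0; rest ⊤}  OUT={b:-4, c:4, d:1; rest ⊤}

Merge at B7: IN[B7] = OUT[B3] ⊔ OUT[B6] = {a: ⊤, b: -4, c: ⊤, d: 0, e: ⊤, f: ⊤}
Applying B7's transfer function to that IN value gives OUT[B7] (row B7 above).

Answer: {a: ⊤, b: -4, c: 4, d: 1, e: ⊤, f: ⊤}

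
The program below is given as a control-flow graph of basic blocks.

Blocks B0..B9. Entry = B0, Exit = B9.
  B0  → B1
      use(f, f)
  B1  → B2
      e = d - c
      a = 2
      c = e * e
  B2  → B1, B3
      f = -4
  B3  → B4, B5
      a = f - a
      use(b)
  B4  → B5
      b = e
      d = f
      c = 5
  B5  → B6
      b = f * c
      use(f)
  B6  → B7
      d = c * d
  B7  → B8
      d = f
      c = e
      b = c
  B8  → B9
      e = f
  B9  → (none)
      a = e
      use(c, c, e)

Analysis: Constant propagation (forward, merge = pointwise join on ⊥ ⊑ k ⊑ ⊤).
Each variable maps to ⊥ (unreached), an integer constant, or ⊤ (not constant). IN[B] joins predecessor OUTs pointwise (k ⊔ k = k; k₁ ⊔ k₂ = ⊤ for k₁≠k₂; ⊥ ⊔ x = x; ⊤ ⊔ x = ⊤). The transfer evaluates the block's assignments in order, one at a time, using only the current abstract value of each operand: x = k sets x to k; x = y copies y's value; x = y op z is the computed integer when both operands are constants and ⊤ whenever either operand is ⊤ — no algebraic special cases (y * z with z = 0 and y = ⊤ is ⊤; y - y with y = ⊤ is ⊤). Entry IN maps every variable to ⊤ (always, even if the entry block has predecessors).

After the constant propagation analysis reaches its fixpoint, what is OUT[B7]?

Answer: {a: -6, b: ⊤, c: ⊤, d: -4, e: ⊤, f: -4}

Trace:
Per-block solution:
  B0:  IN=(all ⊤)  OUT=(all ⊤)
  B1:  IN=(all ⊤)  OUT={a:2; rest ⊤}
  B2:  IN={a:2; rest ⊤}  OUT={a:2, f:-4; rest ⊤}
  B3:  IN={a:2, f:-4; rest ⊤}  OUT={a:-6, f:-4; rest ⊤}
  B4:  IN={a:-6, f:-4; rest ⊤}  OUT={a:-6, c:5, d:-4, f:-4; rest ⊤}
  B5:  IN={a:-6, f:-4; rest ⊤}  OUT={a:-6, f:-4; rest ⊤}
  B6:  IN={a:-6, f:-4; rest ⊤}  OUT={a:-6, f:-4; rest ⊤}
  B7:  IN={a:-6, f:-4; rest ⊤}  OUT={a:-6, d:-4, f:-4; rest ⊤}
  B8:  IN={a:-6, d:-4, f:-4; rest ⊤}  OUT={a:-6, d:-4, e:-4, f:-4; rest ⊤}
  B9:  IN={a:-6, d:-4, e:-4, f:-4; rest ⊤}  OUT={a:-4, d:-4, e:-4, f:-4; rest ⊤}

Merge at B7: IN[B7] = OUT[B6] = {a: -6, b: ⊤, c: ⊤, d: ⊤, e: ⊤, f: -4}
Applying B7's transfer function to that IN value gives OUT[B7] (row B7 above).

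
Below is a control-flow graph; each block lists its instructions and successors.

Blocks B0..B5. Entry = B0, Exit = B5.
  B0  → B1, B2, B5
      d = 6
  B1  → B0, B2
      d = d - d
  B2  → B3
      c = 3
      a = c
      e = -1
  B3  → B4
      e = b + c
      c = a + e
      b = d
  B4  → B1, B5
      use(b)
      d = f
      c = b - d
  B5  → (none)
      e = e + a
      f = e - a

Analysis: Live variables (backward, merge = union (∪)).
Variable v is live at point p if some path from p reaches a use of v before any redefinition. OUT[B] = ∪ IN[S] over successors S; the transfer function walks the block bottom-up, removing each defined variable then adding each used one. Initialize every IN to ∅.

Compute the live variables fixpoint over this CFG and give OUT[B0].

Per-block solution:
  B0:  IN={a, b, e, f}  OUT={a, b, d, e, f}
  B1:  IN={a, b, d, e, f}  OUT={a, b, d, e, f}
  B2:  IN={b, d, f}  OUT={a, b, c, d, f}
  B3:  IN={a, b, c, d, f}  OUT={a, b, e, f}
  B4:  IN={a, b, e, f}  OUT={a, b, d, e, f}
  B5:  IN={a, e}  OUT={}

Merge at B0: OUT[B0] = IN[B1] ⊔ IN[B2] ⊔ IN[B5] = {a, b, d, e, f}

Answer: {a, b, d, e, f}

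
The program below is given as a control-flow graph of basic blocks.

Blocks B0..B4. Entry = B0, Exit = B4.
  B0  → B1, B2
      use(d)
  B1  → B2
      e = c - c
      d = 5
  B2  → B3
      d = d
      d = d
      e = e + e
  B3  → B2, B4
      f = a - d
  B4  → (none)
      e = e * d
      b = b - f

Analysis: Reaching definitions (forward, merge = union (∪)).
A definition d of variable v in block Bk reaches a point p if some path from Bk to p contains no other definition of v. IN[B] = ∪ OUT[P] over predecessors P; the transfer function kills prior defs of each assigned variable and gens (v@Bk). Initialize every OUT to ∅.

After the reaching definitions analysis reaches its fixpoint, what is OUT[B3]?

Answer: {d@B2, e@B2, f@B3}

Working:
Fixpoint table:
  B0:  IN={}  OUT={}
  B1:  IN={}  OUT={d@B1, e@B1}
  B2:  IN={d@B1, d@B2, e@B1, e@B2, f@B3}  OUT={d@B2, e@B2, f@B3}
  B3:  IN={d@B2, e@B2, f@B3}  OUT={d@B2, e@B2, f@B3}
  B4:  IN={d@B2, e@B2, f@B3}  OUT={b@B4, d@B2, e@B4, f@B3}

Merge at B3: IN[B3] = OUT[B2] = {d@B2, e@B2, f@B3}
Applying B3's transfer function to that IN value gives OUT[B3] (row B3 above).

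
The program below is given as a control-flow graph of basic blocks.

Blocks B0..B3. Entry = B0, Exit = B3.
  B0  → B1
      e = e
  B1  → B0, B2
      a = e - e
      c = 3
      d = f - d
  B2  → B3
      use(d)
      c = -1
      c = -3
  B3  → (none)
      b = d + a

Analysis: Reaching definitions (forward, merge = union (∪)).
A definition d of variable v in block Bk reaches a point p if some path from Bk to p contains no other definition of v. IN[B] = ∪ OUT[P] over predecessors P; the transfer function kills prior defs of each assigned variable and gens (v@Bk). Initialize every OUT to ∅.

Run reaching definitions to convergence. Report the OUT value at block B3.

Per-block solution:
  B0:  IN={a@B1, c@B1, d@B1, e@B0}  OUT={a@B1, c@B1, d@B1, e@B0}
  B1:  IN={a@B1, c@B1, d@B1, e@B0}  OUT={a@B1, c@B1, d@B1, e@B0}
  B2:  IN={a@B1, c@B1, d@B1, e@B0}  OUT={a@B1, c@B2, d@B1, e@B0}
  B3:  IN={a@B1, c@B2, d@B1, e@B0}  OUT={a@B1, b@B3, c@B2, d@B1, e@B0}

Merge at B3: IN[B3] = OUT[B2] = {a@B1, c@B2, d@B1, e@B0}
Applying B3's transfer function to that IN value gives OUT[B3] (row B3 above).

Answer: {a@B1, b@B3, c@B2, d@B1, e@B0}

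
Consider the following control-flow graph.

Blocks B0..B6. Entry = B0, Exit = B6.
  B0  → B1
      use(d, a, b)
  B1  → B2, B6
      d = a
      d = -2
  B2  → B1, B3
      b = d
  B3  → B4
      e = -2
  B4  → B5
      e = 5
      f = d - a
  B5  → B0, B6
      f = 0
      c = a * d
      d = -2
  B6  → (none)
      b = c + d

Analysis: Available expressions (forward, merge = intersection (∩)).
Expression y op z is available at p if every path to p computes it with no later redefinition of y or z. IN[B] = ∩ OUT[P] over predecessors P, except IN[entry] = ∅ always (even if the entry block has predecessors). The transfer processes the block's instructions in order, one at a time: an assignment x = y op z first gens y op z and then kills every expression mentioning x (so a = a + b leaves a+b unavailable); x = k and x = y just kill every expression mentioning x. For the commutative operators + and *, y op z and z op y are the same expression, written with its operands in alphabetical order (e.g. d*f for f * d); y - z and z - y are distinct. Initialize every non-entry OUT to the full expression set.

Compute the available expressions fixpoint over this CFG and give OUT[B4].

Converged values:
  B0:  IN={}  OUT={}
  B1:  IN={}  OUT={}
  B2:  IN={}  OUT={}
  B3:  IN={}  OUT={}
  B4:  IN={}  OUT={d-a}
  B5:  IN={d-a}  OUT={}
  B6:  IN={}  OUT={c+d}

Merge at B4: IN[B4] = OUT[B3] = {}
Applying B4's transfer function to that IN value gives OUT[B4] (row B4 above).

Answer: {d-a}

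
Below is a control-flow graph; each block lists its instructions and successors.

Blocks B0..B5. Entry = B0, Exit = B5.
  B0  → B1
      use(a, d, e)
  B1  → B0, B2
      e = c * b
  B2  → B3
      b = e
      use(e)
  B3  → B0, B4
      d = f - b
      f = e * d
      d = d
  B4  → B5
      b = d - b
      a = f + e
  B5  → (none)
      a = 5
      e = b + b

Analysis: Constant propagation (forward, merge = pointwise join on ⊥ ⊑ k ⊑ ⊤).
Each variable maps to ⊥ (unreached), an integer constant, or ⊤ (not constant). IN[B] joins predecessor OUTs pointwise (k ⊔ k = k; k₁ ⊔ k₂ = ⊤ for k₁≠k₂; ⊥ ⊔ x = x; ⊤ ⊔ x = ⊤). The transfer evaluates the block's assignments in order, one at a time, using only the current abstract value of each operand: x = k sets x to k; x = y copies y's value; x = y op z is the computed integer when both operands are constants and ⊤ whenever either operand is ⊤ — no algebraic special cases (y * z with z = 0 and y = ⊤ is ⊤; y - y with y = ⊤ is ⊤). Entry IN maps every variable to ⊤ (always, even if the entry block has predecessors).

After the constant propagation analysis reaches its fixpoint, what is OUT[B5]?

Answer: {a: 5, b: ⊤, c: ⊤, d: ⊤, e: ⊤, f: ⊤}

Derivation:
Fixpoint table:
  B0:   IN=(all ⊤)   OUT=(all ⊤)
  B1:   IN=(all ⊤)   OUT=(all ⊤)
  B2:   IN=(all ⊤)   OUT=(all ⊤)
  B3:   IN=(all ⊤)   OUT=(all ⊤)
  B4:   IN=(all ⊤)   OUT=(all ⊤)
  B5:   IN=(all ⊤)   OUT={a:5; rest ⊤}

Merge at B5: IN[B5] = OUT[B4] = {a: ⊤, b: ⊤, c: ⊤, d: ⊤, e: ⊤, f: ⊤}
Applying B5's transfer function to that IN value gives OUT[B5] (row B5 above).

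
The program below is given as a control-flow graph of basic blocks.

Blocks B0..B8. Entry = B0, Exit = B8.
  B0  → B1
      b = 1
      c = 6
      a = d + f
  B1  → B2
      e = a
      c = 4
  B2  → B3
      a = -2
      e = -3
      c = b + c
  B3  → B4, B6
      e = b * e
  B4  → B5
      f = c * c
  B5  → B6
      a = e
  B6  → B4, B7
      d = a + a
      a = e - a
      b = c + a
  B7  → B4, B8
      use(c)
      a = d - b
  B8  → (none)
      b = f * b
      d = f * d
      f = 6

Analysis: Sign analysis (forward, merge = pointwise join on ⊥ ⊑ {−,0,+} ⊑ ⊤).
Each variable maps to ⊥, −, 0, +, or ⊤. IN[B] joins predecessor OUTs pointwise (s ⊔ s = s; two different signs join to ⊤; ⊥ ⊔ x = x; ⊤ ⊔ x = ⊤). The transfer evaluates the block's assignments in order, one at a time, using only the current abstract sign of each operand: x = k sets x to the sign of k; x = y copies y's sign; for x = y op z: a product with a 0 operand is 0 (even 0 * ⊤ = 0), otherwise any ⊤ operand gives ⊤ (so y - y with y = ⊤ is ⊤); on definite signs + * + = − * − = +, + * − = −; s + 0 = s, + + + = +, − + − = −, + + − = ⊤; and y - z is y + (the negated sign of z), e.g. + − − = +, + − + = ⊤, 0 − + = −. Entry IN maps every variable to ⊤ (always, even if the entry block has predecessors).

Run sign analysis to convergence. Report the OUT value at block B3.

Converged values:
  B0:   IN=(all ⊤)   OUT={b:+, c:+; rest ⊤}
  B1:   IN={b:+, c:+; rest ⊤}   OUT={b:+, c:+; rest ⊤}
  B2:   IN={b:+, c:+; rest ⊤}   OUT={a:-, b:+, c:+, e:-; rest ⊤}
  B3:   IN={a:-, b:+, c:+, e:-; rest ⊤}   OUT={a:-, b:+, c:+, e:-; rest ⊤}
  B4:   IN={c:+, e:-; rest ⊤}   OUT={c:+, e:-, f:+; rest ⊤}
  B5:   IN={c:+, e:-, f:+; rest ⊤}   OUT={a:-, c:+, e:-, f:+; rest ⊤}
  B6:   IN={a:-, c:+, e:-; rest ⊤}   OUT={c:+, d:-, e:-; rest ⊤}
  B7:   IN={c:+, d:-, e:-; rest ⊤}   OUT={c:+, d:-, e:-; rest ⊤}
  B8:   IN={c:+, d:-, e:-; rest ⊤}   OUT={c:+, e:-, f:+; rest ⊤}

Merge at B3: IN[B3] = OUT[B2] = {a: -, b: +, c: +, d: ⊤, e: -, f: ⊤}
Applying B3's transfer function to that IN value gives OUT[B3] (row B3 above).

Answer: {a: -, b: +, c: +, d: ⊤, e: -, f: ⊤}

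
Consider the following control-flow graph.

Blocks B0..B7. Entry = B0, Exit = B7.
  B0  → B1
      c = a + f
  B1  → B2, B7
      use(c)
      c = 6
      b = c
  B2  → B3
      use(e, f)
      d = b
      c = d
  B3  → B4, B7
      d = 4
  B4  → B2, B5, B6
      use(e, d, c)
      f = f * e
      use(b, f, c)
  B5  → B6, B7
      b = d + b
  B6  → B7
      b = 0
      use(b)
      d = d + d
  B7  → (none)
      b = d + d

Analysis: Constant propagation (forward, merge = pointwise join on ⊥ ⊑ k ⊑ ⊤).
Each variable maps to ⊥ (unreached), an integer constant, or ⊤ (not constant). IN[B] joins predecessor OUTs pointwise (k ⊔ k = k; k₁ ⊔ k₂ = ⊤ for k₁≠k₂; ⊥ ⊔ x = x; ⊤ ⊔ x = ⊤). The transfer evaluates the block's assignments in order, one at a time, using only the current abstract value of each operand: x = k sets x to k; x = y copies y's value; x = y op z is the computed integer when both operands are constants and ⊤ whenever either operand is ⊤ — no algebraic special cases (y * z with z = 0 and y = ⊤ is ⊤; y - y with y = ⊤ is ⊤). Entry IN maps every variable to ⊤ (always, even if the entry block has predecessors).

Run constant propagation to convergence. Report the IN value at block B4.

Converged values:
  B0:  IN=(all ⊤)  OUT=(all ⊤)
  B1:  IN=(all ⊤)  OUT={b:6, c:6; rest ⊤}
  B2:  IN={b:6, c:6; rest ⊤}  OUT={b:6, c:6, d:6; rest ⊤}
  B3:  IN={b:6, c:6, d:6; rest ⊤}  OUT={b:6, c:6, d:4; rest ⊤}
  B4:  IN={b:6, c:6, d:4; rest ⊤}  OUT={b:6, c:6, d:4; rest ⊤}
  B5:  IN={b:6, c:6, d:4; rest ⊤}  OUT={b:10, c:6, d:4; rest ⊤}
  B6:  IN={c:6, d:4; rest ⊤}  OUT={b:0, c:6, d:8; rest ⊤}
  B7:  IN={c:6; rest ⊤}  OUT={c:6; rest ⊤}

Merge at B4: IN[B4] = OUT[B3] = {a: ⊤, b: 6, c: 6, d: 4, e: ⊤, f: ⊤}

Answer: {a: ⊤, b: 6, c: 6, d: 4, e: ⊤, f: ⊤}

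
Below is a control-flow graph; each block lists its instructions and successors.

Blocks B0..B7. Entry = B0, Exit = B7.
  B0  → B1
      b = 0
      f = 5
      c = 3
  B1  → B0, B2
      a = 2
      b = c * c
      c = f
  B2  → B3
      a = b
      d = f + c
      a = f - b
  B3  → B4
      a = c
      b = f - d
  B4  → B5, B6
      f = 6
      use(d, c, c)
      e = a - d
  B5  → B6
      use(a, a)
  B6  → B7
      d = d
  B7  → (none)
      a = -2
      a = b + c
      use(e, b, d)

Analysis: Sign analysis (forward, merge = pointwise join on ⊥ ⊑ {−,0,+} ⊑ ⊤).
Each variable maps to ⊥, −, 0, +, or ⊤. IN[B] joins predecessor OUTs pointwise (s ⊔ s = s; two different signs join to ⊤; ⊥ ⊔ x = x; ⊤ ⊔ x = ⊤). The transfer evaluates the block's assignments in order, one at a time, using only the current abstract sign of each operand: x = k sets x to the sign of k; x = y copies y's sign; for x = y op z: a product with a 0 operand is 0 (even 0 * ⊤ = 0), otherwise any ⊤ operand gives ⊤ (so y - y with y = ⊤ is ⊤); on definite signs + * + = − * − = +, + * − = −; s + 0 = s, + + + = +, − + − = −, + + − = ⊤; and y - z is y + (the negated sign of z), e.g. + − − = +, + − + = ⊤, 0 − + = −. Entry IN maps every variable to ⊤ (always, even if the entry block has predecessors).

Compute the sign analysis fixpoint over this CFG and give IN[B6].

Converged values:
  B0: | IN=(all ⊤) | OUT={b:0, c:+, f:+; rest ⊤}
  B1: | IN={b:0, c:+, f:+; rest ⊤} | OUT={a:+, b:+, c:+, f:+; rest ⊤}
  B2: | IN={a:+, b:+, c:+, f:+; rest ⊤} | OUT={b:+, c:+, d:+, f:+; rest ⊤}
  B3: | IN={b:+, c:+, d:+, f:+; rest ⊤} | OUT={a:+, c:+, d:+, f:+; rest ⊤}
  B4: | IN={a:+, c:+, d:+, f:+; rest ⊤} | OUT={a:+, c:+, d:+, f:+; rest ⊤}
  B5: | IN={a:+, c:+, d:+, f:+; rest ⊤} | OUT={a:+, c:+, d:+, f:+; rest ⊤}
  B6: | IN={a:+, c:+, d:+, f:+; rest ⊤} | OUT={a:+, c:+, d:+, f:+; rest ⊤}
  B7: | IN={a:+, c:+, d:+, f:+; rest ⊤} | OUT={c:+, d:+, f:+; rest ⊤}

Merge at B6: IN[B6] = OUT[B4] ⊔ OUT[B5] = {a: +, b: ⊤, c: +, d: +, e: ⊤, f: +}

Answer: {a: +, b: ⊤, c: +, d: +, e: ⊤, f: +}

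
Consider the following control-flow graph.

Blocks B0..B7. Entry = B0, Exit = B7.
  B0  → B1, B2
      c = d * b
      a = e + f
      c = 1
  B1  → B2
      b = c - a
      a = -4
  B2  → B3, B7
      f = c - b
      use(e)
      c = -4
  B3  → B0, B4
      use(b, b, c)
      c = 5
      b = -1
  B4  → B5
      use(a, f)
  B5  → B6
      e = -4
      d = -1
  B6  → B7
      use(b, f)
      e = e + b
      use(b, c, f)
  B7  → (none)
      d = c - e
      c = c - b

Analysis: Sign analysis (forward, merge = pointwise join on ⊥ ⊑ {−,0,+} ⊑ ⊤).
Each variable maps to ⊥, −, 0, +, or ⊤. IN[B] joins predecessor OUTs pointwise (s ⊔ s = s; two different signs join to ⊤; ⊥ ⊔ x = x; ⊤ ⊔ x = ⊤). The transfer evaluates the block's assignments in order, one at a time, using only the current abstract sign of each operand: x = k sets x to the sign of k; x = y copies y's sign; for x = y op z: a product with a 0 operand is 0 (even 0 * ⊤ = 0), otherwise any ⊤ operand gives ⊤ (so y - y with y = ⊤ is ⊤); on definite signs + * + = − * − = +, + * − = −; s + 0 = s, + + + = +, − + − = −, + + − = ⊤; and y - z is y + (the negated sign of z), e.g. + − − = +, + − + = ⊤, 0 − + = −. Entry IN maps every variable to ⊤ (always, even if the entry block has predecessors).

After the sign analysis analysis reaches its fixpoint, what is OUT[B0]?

Answer: {a: ⊤, b: ⊤, c: +, d: ⊤, e: ⊤, f: ⊤}

Working:
Converged values:
  B0:   IN=(all ⊤)   OUT={c:+; rest ⊤}
  B1:   IN={c:+; rest ⊤}   OUT={a:-, c:+; rest ⊤}
  B2:   IN={c:+; rest ⊤}   OUT={c:-; rest ⊤}
  B3:   IN={c:-; rest ⊤}   OUT={b:-, c:+; rest ⊤}
  B4:   IN={b:-, c:+; rest ⊤}   OUT={b:-, c:+; rest ⊤}
  B5:   IN={b:-, c:+; rest ⊤}   OUT={b:-, c:+, d:-, e:-; rest ⊤}
  B6:   IN={b:-, c:+, d:-, e:-; rest ⊤}   OUT={b:-, c:+, d:-, e:-; rest ⊤}
  B7:   IN=(all ⊤)   OUT=(all ⊤)

Merge at B0 (entry node, so the boundary value (all ⊤) is joined with the incoming edge(s)): IN[B0] = (all ⊤) ⊔ OUT[B3] = {a: ⊤, b: ⊤, c: ⊤, d: ⊤, e: ⊤, f: ⊤}
Applying B0's transfer function to that IN value gives OUT[B0] (row B0 above).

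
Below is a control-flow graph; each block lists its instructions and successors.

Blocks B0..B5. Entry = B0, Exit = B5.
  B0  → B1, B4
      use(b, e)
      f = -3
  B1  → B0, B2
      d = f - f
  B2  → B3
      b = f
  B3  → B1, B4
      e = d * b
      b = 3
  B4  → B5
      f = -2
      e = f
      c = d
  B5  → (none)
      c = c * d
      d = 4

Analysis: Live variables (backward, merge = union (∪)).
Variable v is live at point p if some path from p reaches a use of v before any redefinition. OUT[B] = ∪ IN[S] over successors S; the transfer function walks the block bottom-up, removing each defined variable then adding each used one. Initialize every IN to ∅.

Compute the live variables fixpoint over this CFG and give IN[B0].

Converged values:
  B0:  IN={b, d, e}  OUT={b, d, e, f}
  B1:  IN={b, e, f}  OUT={b, d, e, f}
  B2:  IN={d, f}  OUT={b, d, f}
  B3:  IN={b, d, f}  OUT={b, d, e, f}
  B4:  IN={d}  OUT={c, d}
  B5:  IN={c, d}  OUT={}

Merge at B0: OUT[B0] = IN[B1] ⊔ IN[B4] = {b, d, e, f}
Applying B0's transfer function to that OUT value gives IN[B0] (row B0 above).

Answer: {b, d, e}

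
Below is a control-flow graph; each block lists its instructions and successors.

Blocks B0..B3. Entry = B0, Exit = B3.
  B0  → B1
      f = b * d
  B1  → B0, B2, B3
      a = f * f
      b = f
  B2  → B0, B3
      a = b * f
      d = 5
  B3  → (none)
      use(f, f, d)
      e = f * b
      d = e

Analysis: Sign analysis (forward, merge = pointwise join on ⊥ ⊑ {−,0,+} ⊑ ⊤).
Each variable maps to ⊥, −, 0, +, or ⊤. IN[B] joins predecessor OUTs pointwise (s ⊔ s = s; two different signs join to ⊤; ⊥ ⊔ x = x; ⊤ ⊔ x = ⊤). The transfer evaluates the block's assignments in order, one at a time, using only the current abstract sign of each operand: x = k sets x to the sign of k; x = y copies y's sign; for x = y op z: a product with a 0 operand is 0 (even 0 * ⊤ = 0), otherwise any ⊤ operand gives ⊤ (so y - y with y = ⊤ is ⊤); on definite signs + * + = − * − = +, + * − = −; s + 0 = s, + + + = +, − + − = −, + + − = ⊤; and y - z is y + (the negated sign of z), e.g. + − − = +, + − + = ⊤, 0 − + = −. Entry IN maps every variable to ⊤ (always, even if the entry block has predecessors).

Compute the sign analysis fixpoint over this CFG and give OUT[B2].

Converged values:
  B0: | IN=(all ⊤) | OUT=(all ⊤)
  B1: | IN=(all ⊤) | OUT=(all ⊤)
  B2: | IN=(all ⊤) | OUT={d:+; rest ⊤}
  B3: | IN=(all ⊤) | OUT=(all ⊤)

Merge at B2: IN[B2] = OUT[B1] = {a: ⊤, b: ⊤, c: ⊤, d: ⊤, e: ⊤, f: ⊤}
Applying B2's transfer function to that IN value gives OUT[B2] (row B2 above).

Answer: {a: ⊤, b: ⊤, c: ⊤, d: +, e: ⊤, f: ⊤}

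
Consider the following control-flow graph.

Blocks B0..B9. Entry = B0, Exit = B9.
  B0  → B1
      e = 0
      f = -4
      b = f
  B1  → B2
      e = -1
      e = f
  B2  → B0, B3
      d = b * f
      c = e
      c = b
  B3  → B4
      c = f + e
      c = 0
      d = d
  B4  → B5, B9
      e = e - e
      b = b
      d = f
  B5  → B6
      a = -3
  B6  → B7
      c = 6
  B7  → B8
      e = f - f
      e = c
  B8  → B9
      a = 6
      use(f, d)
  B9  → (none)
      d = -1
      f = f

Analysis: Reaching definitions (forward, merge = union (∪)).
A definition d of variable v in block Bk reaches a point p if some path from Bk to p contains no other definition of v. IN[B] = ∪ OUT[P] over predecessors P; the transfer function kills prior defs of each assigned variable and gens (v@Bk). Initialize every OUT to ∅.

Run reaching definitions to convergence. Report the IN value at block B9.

Answer: {a@B8, b@B4, c@B3, c@B6, d@B4, e@B4, e@B7, f@B0}

Trace:
Converged values:
  B0:  IN={b@B0, c@B2, d@B2, e@B1, f@B0}  OUT={b@B0, c@B2, d@B2, e@B0, f@B0}
  B1:  IN={b@B0, c@B2, d@B2, e@B0, f@B0}  OUT={b@B0, c@B2, d@B2, e@B1, f@B0}
  B2:  IN={b@B0, c@B2, d@B2, e@B1, f@B0}  OUT={b@B0, c@B2, d@B2, e@B1, f@B0}
  B3:  IN={b@B0, c@B2, d@B2, e@B1, f@B0}  OUT={b@B0, c@B3, d@B3, e@B1, f@B0}
  B4:  IN={b@B0, c@B3, d@B3, e@B1, f@B0}  OUT={b@B4, c@B3, d@B4, e@B4, f@B0}
  B5:  IN={b@B4, c@B3, d@B4, e@B4, f@B0}  OUT={a@B5, b@B4, c@B3, d@B4, e@B4, f@B0}
  B6:  IN={a@B5, b@B4, c@B3, d@B4, e@B4, f@B0}  OUT={a@B5, b@B4, c@B6, d@B4, e@B4, f@B0}
  B7:  IN={a@B5, b@B4, c@B6, d@B4, e@B4, f@B0}  OUT={a@B5, b@B4, c@B6, d@B4, e@B7, f@B0}
  B8:  IN={a@B5, b@B4, c@B6, d@B4, e@B7, f@B0}  OUT={a@B8, b@B4, c@B6, d@B4, e@B7, f@B0}
  B9:  IN={a@B8, b@B4, c@B3, c@B6, d@B4, e@B4, e@B7, f@B0}  OUT={a@B8, b@B4, c@B3, c@B6, d@B9, e@B4, e@B7, f@B9}

Merge at B9: IN[B9] = OUT[B4] ⊔ OUT[B8] = {a@B8, b@B4, c@B3, c@B6, d@B4, e@B4, e@B7, f@B0}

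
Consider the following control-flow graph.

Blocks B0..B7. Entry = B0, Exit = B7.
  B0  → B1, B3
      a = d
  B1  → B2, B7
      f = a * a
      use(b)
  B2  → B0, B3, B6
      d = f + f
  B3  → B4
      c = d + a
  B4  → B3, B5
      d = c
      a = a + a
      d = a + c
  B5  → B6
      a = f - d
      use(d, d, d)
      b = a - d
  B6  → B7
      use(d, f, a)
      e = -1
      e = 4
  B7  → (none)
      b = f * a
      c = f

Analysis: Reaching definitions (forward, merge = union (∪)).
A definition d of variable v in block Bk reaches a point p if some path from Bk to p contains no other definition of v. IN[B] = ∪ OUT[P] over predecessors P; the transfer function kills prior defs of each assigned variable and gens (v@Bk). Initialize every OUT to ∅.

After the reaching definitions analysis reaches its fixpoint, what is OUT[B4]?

Converged values:
  B0:   IN={a@B0, d@B2, f@B1}   OUT={a@B0, d@B2, f@B1}
  B1:   IN={a@B0, d@B2, f@B1}   OUT={a@B0, d@B2, f@B1}
  B2:   IN={a@B0, d@B2, f@B1}   OUT={a@B0, d@B2, f@B1}
  B3:   IN={a@B0, a@B4, c@B3, d@B2, d@B4, f@B1}   OUT={a@B0, a@B4, c@B3, d@B2, d@B4, f@B1}
  B4:   IN={a@B0, a@B4, c@B3, d@B2, d@B4, f@B1}   OUT={a@B4, c@B3, d@B4, f@B1}
  B5:   IN={a@B4, c@B3, d@B4, f@B1}   OUT={a@B5, b@B5, c@B3, d@B4, f@B1}
  B6:   IN={a@B0, a@B5, b@B5, c@B3, d@B2, d@B4, f@B1}   OUT={a@B0, a@B5, b@B5, c@B3, d@B2, d@B4, e@B6, f@B1}
  B7:   IN={a@B0, a@B5, b@B5, c@B3, d@B2, d@B4, e@B6, f@B1}   OUT={a@B0, a@B5, b@B7, c@B7, d@B2, d@B4, e@B6, f@B1}

Merge at B4: IN[B4] = OUT[B3] = {a@B0, a@B4, c@B3, d@B2, d@B4, f@B1}
Applying B4's transfer function to that IN value gives OUT[B4] (row B4 above).

Answer: {a@B4, c@B3, d@B4, f@B1}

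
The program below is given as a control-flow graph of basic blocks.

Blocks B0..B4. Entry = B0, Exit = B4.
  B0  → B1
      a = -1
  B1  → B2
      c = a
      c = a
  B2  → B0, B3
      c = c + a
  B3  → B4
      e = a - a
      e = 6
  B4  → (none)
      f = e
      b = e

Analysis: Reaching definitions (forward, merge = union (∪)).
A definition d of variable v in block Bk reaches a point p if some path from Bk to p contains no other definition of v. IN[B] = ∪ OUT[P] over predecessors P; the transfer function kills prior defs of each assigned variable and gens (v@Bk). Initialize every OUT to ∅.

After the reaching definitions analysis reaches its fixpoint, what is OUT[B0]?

Fixpoint table:
  B0:  IN={a@B0, c@B2}  OUT={a@B0, c@B2}
  B1:  IN={a@B0, c@B2}  OUT={a@B0, c@B1}
  B2:  IN={a@B0, c@B1}  OUT={a@B0, c@B2}
  B3:  IN={a@B0, c@B2}  OUT={a@B0, c@B2, e@B3}
  B4:  IN={a@B0, c@B2, e@B3}  OUT={a@B0, b@B4, c@B2, e@B3, f@B4}

Merge at B0 (entry node, so the boundary value {} is joined with the incoming edge(s)): IN[B0] = {} ⊔ OUT[B2] = {a@B0, c@B2}
Applying B0's transfer function to that IN value gives OUT[B0] (row B0 above).

Answer: {a@B0, c@B2}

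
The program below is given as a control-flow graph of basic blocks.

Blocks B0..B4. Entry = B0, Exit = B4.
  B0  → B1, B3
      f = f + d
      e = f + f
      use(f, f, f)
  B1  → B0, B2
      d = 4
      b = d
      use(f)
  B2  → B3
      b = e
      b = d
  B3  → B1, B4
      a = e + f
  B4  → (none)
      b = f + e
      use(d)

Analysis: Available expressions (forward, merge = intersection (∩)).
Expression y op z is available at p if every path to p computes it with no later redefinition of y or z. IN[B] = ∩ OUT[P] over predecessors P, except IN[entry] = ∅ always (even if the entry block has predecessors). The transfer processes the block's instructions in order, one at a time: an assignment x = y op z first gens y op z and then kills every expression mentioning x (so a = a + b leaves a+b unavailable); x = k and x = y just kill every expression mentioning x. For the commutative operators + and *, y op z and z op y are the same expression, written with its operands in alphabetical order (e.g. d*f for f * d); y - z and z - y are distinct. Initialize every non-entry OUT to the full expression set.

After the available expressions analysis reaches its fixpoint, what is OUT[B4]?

Per-block solution:
  B0:  IN={}  OUT={f+f}
  B1:  IN={f+f}  OUT={f+f}
  B2:  IN={f+f}  OUT={f+f}
  B3:  IN={f+f}  OUT={e+f, f+f}
  B4:  IN={e+f, f+f}  OUT={e+f, f+f}

Merge at B4: IN[B4] = OUT[B3] = {e+f, f+f}
Applying B4's transfer function to that IN value gives OUT[B4] (row B4 above).

Answer: {e+f, f+f}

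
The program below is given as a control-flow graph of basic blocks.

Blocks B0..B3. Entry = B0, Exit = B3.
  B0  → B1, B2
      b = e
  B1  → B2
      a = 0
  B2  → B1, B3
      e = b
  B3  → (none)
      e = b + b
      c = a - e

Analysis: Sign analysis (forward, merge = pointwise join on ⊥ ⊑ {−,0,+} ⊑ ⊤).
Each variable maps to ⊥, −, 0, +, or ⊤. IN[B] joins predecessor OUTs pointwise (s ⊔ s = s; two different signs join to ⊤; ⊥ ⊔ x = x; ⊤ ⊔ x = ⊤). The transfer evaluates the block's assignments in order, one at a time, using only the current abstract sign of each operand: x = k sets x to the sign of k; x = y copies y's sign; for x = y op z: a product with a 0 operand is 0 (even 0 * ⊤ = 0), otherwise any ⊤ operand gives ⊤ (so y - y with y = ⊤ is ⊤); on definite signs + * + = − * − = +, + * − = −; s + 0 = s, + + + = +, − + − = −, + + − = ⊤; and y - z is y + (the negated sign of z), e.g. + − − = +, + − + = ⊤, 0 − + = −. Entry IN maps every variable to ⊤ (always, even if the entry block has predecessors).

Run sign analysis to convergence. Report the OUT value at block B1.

Per-block solution:
  B0: | IN=(all ⊤) | OUT=(all ⊤)
  B1: | IN=(all ⊤) | OUT={a:0; rest ⊤}
  B2: | IN=(all ⊤) | OUT=(all ⊤)
  B3: | IN=(all ⊤) | OUT=(all ⊤)

Merge at B1: IN[B1] = OUT[B0] ⊔ OUT[B2] = {a: ⊤, b: ⊤, c: ⊤, d: ⊤, e: ⊤, f: ⊤}
Applying B1's transfer function to that IN value gives OUT[B1] (row B1 above).

Answer: {a: 0, b: ⊤, c: ⊤, d: ⊤, e: ⊤, f: ⊤}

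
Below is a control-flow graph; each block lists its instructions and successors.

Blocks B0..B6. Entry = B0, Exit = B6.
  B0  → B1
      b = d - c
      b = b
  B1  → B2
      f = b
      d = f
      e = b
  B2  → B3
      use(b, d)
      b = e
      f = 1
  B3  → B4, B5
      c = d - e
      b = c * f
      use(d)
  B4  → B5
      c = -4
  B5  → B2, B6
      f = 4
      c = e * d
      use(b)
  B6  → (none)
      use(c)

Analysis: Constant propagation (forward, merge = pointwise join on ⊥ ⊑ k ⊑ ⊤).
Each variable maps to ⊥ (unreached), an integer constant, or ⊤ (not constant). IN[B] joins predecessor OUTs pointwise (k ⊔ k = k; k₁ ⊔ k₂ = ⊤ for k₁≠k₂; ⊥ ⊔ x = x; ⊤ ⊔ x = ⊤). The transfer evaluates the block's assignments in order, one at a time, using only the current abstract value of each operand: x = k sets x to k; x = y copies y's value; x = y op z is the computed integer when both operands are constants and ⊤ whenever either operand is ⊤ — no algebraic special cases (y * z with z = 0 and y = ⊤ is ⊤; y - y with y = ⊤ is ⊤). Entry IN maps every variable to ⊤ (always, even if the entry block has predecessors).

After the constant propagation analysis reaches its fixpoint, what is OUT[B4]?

Converged values:
  B0:   IN=(all ⊤)   OUT=(all ⊤)
  B1:   IN=(all ⊤)   OUT=(all ⊤)
  B2:   IN=(all ⊤)   OUT={f:1; rest ⊤}
  B3:   IN={f:1; rest ⊤}   OUT={f:1; rest ⊤}
  B4:   IN={f:1; rest ⊤}   OUT={c:-4, f:1; rest ⊤}
  B5:   IN={f:1; rest ⊤}   OUT={f:4; rest ⊤}
  B6:   IN={f:4; rest ⊤}   OUT={f:4; rest ⊤}

Merge at B4: IN[B4] = OUT[B3] = {a: ⊤, b: ⊤, c: ⊤, d: ⊤, e: ⊤, f: 1}
Applying B4's transfer function to that IN value gives OUT[B4] (row B4 above).

Answer: {a: ⊤, b: ⊤, c: -4, d: ⊤, e: ⊤, f: 1}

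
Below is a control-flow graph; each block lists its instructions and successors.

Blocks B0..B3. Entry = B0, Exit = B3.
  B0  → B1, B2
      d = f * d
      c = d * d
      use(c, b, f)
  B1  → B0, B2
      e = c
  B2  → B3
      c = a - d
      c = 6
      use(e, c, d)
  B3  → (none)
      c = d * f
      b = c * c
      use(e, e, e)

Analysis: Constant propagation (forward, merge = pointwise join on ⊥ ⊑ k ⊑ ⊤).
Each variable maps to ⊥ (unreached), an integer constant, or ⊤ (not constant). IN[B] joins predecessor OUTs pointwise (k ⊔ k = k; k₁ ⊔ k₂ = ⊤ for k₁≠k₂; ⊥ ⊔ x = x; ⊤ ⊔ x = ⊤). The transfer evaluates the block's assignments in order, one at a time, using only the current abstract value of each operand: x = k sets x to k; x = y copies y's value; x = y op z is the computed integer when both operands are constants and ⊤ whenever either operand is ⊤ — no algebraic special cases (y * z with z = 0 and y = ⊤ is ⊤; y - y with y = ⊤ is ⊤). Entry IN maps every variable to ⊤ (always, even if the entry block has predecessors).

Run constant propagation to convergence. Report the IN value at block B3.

Per-block solution:
  B0:   IN=(all ⊤)   OUT=(all ⊤)
  B1:   IN=(all ⊤)   OUT=(all ⊤)
  B2:   IN=(all ⊤)   OUT={c:6; rest ⊤}
  B3:   IN={c:6; rest ⊤}   OUT=(all ⊤)

Merge at B3: IN[B3] = OUT[B2] = {a: ⊤, b: ⊤, c: 6, d: ⊤, e: ⊤, f: ⊤}

Answer: {a: ⊤, b: ⊤, c: 6, d: ⊤, e: ⊤, f: ⊤}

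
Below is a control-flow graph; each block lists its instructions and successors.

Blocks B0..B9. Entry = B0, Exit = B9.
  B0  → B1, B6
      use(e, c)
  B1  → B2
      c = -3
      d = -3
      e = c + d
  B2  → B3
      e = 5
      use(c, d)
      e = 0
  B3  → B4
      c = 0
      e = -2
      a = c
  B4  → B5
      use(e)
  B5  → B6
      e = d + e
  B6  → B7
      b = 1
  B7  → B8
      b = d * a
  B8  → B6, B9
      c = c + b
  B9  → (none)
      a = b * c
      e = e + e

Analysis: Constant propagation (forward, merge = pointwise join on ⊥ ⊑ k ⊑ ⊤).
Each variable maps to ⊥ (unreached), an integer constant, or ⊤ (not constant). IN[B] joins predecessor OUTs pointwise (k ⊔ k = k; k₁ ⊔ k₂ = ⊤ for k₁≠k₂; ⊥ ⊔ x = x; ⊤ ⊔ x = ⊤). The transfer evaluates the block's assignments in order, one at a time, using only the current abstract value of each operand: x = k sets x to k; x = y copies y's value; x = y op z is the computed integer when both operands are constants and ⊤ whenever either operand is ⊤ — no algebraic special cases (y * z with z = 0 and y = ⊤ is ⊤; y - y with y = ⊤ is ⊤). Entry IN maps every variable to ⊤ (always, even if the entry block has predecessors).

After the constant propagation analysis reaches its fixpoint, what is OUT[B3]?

Per-block solution:
  B0: | IN=(all ⊤) | OUT=(all ⊤)
  B1: | IN=(all ⊤) | OUT={c:-3, d:-3, e:-6; rest ⊤}
  B2: | IN={c:-3, d:-3, e:-6; rest ⊤} | OUT={c:-3, d:-3, e:0; rest ⊤}
  B3: | IN={c:-3, d:-3, e:0; rest ⊤} | OUT={a:0, c:0, d:-3, e:-2; rest ⊤}
  B4: | IN={a:0, c:0, d:-3, e:-2; rest ⊤} | OUT={a:0, c:0, d:-3, e:-2; rest ⊤}
  B5: | IN={a:0, c:0, d:-3, e:-2; rest ⊤} | OUT={a:0, c:0, d:-3, e:-5; rest ⊤}
  B6: | IN=(all ⊤) | OUT={b:1; rest ⊤}
  B7: | IN={b:1; rest ⊤} | OUT=(all ⊤)
  B8: | IN=(all ⊤) | OUT=(all ⊤)
  B9: | IN=(all ⊤) | OUT=(all ⊤)

Merge at B3: IN[B3] = OUT[B2] = {a: ⊤, b: ⊤, c: -3, d: -3, e: 0, f: ⊤}
Applying B3's transfer function to that IN value gives OUT[B3] (row B3 above).

Answer: {a: 0, b: ⊤, c: 0, d: -3, e: -2, f: ⊤}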